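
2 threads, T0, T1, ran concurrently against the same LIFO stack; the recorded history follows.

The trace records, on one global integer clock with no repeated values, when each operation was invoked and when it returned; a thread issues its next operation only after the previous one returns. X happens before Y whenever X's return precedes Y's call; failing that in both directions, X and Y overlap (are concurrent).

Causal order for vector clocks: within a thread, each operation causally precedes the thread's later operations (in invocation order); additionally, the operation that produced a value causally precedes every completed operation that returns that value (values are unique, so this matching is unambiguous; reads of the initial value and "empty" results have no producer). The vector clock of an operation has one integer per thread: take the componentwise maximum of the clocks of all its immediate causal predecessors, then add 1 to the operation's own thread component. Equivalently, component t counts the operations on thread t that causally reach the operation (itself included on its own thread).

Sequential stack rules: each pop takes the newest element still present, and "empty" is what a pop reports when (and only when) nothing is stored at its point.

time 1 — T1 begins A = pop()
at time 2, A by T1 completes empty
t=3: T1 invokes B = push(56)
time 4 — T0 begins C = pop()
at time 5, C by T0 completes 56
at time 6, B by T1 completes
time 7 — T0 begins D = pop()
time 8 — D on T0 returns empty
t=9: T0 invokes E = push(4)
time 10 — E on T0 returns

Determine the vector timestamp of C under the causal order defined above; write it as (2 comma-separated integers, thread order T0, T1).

(1, 2)

root op A, invoked 1: fresh clock plus T1's own tick → (0, 1)
B (invocation 3): componentwise max over VC(A)=(0, 1), +1 at T1, giving (0, 2)
C (invocation 4): componentwise max over VC(B)=(0, 2), +1 at T0, giving (1, 2)
D (invocation 7): componentwise max over VC(C)=(1, 2), +1 at T0, giving (2, 2)
E (invocation 9): componentwise max over VC(D)=(2, 2), +1 at T0, giving (3, 2)
target: VC(C) = (1, 2)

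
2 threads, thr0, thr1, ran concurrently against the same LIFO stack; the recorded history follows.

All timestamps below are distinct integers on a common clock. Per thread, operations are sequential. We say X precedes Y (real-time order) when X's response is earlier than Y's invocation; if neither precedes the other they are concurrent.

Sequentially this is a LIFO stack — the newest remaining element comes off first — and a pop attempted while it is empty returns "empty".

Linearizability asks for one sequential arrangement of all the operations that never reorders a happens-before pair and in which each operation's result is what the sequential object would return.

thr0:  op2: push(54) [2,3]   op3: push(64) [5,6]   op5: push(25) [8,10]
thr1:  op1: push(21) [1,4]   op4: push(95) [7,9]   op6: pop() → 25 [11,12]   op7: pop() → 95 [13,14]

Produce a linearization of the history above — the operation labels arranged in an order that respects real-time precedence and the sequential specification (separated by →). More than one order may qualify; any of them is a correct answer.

op1 → op2 → op3 → op4 → op5 → op6 → op7

step 1: op1 push(21) — stack <21>
step 2: op2 push(54) — stack <21,54>
step 3: op3 push(64) — stack <21,54,64>
step 4: op4 push(95) — stack <21,54,64,95>
step 5: op5 push(25) — stack <21,54,64,95,25>
step 6: op6 pop() → 25 — stack <21,54,64,95>
step 7: op7 pop() → 95 — stack <21,54,64>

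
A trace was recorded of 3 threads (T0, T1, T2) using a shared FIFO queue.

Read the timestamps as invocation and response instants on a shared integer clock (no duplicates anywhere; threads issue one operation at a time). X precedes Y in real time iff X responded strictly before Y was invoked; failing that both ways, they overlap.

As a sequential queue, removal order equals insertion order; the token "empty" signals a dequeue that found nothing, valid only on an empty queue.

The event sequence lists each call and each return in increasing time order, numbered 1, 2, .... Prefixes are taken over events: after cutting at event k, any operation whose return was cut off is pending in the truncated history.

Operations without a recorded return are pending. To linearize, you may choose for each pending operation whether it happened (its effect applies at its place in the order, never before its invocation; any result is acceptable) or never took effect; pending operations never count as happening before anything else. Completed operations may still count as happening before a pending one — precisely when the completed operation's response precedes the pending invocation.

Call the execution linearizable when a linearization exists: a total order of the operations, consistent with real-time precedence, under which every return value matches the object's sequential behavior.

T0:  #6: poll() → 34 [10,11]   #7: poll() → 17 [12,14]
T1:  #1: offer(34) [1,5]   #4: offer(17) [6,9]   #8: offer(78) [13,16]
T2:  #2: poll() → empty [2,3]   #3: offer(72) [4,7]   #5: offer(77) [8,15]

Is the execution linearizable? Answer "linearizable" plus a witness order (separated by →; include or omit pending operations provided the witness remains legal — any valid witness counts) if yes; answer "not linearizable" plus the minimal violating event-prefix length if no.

step 1: #2 poll() → empty — queue <>
step 2: #1 offer(34) — queue <34>
step 3: #4 offer(17) — queue <34,17>
step 4: #3 offer(72) — queue <34,17,72>
step 5: #5 offer(77) — queue <34,17,72,77>
step 6: #6 poll() → 34 — queue <17,72,77>
step 7: #7 poll() → 17 — queue <72,77>
step 8: #8 offer(78) — queue <72,77,78>

linearizable — witness: #2 → #1 → #4 → #3 → #5 → #6 → #7 → #8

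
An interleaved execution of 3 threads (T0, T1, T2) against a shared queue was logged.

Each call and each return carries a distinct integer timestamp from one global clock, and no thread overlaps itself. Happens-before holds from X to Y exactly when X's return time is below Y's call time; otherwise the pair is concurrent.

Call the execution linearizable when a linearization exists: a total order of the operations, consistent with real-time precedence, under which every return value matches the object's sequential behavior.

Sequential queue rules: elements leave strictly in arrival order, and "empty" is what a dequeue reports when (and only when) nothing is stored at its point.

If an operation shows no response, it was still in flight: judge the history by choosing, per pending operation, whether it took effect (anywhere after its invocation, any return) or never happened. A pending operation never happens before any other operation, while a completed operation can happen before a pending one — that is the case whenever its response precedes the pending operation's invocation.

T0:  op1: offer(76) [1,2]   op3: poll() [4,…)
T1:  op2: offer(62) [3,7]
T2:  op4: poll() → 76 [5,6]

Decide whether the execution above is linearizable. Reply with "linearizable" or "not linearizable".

linearizable

a witness: op1, op2, op4
step 1: op1 offer(76) — queue <76>
step 2: op2 offer(62) — queue <76,62>
step 3: op4 poll() → 76 — queue <62>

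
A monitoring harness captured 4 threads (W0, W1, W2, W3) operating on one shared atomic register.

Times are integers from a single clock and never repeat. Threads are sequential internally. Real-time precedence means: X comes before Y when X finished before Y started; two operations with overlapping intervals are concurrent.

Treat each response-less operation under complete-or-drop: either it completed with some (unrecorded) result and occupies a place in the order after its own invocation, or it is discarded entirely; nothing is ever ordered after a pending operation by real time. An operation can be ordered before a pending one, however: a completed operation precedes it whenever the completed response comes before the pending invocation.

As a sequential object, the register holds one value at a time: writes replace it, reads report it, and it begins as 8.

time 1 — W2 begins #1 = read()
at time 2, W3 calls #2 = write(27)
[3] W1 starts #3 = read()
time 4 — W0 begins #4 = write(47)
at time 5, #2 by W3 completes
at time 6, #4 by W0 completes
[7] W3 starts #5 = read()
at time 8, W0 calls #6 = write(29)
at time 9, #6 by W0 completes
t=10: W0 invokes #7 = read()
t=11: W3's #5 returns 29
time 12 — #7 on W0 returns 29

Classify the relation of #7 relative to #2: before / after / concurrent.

#7 spans [10,12], #2 spans [2,5]
resp(#2)=5 < inv(#7)=10

after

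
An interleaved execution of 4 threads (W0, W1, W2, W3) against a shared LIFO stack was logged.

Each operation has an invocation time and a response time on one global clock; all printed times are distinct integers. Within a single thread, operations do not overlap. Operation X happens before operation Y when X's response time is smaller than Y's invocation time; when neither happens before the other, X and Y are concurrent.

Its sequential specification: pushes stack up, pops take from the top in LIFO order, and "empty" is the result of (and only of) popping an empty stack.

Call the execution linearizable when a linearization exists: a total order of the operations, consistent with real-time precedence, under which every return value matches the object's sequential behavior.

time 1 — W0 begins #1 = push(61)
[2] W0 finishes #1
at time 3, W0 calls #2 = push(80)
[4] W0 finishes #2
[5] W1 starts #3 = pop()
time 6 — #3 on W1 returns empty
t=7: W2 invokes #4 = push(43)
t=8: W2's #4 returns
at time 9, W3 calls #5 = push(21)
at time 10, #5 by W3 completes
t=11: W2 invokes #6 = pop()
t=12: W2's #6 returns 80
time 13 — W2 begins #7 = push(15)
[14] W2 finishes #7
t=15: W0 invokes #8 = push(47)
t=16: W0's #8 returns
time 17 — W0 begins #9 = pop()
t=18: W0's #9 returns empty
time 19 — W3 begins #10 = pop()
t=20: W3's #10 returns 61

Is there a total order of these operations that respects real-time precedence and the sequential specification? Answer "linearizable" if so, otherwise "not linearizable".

not linearizable

events 1..5 are fine; event 6 — the response of #3 at time 6 — makes the prefix non-linearizable
the sole real-time-consistent order of 3 completed operations fails the LIFO stack replay
for example #1, #2, #3 fails at step 3: #3 pop() → empty is not legal there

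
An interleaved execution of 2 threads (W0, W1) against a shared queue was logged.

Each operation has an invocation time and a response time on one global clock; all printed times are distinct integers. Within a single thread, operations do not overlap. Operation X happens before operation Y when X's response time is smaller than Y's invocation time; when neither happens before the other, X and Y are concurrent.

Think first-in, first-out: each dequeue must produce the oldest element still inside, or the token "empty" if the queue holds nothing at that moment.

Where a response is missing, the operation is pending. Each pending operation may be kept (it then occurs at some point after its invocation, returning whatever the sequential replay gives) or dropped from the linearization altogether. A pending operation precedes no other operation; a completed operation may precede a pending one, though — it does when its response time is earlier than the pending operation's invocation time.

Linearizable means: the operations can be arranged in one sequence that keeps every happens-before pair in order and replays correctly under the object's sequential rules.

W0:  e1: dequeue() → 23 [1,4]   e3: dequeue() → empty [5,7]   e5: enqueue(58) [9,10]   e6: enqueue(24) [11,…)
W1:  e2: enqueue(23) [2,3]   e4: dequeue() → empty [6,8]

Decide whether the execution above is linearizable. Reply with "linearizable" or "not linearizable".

linearizable

one valid linearization: e2, e1, e3, e4, e5
step 1: e2 enqueue(23) — queue <23>
step 2: e1 dequeue() → 23 — queue <>
step 3: e3 dequeue() → empty — queue <>
step 4: e4 dequeue() → empty — queue <>
step 5: e5 enqueue(58) — queue <58>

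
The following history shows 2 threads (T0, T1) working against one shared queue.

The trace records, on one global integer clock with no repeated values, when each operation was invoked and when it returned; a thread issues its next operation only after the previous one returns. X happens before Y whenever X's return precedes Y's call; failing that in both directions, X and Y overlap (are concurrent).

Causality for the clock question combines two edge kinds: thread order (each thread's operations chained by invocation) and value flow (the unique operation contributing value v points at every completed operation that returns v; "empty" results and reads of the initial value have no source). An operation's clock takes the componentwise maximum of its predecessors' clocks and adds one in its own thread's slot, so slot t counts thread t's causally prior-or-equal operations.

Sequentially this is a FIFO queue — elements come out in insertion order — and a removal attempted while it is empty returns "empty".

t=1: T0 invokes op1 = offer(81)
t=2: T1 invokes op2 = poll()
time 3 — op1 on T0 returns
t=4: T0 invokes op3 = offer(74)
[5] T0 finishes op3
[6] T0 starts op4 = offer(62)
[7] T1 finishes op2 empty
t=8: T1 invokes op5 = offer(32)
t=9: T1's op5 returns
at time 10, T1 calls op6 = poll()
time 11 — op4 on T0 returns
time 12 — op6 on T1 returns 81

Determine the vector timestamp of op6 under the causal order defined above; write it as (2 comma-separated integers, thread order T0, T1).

(1, 3)

VC(op2, invoked at 2): no causal predecessors; +1 on T1 → (0, 1)
VC(op1, invoked at 1): no causal predecessors; +1 on T0 → (1, 0)
op5, invoked 8, takes VC(op2)=(0, 1) under max, adds 1 for T1 → (0, 2)
op3, invoked 4, takes VC(op1)=(1, 0) under max, adds 1 for T0 → (2, 0)
op4, invoked 6, takes VC(op3)=(2, 0) under max, adds 1 for T0 → (3, 0)
op6, invoked 10, takes VC(op1)=(1, 0), VC(op5)=(0, 2) under max, adds 1 for T1 → (1, 3)
target: VC(op6) = (1, 3)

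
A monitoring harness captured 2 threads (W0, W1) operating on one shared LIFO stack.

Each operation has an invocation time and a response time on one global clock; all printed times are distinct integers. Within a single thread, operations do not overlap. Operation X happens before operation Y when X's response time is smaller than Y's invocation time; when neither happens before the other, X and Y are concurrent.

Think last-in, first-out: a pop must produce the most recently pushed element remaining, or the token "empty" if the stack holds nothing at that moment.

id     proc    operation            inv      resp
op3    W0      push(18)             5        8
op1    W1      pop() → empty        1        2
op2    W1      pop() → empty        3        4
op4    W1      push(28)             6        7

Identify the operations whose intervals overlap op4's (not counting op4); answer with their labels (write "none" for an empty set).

overlap test against op4 [6,7]: concurrent iff the interval meets 6..7
op1 [1,2]: before
op2 [3,4]: before
op3 [5,8]: concurrent

op3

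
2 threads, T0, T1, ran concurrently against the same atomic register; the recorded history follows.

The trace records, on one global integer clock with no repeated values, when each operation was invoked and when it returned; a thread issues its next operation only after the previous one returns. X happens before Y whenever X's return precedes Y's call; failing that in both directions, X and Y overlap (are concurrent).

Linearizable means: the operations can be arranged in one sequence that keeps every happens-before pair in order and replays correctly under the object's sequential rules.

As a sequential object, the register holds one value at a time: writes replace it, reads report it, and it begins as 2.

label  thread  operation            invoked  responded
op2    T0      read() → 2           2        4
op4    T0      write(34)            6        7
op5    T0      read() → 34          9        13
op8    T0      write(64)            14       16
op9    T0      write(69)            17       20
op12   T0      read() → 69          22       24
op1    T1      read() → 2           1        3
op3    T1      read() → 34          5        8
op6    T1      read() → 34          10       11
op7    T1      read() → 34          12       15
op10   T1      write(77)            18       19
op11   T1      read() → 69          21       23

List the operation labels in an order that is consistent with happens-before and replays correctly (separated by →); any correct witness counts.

op1 → op2 → op4 → op3 → op5 → op6 → op7 → op8 → op10 → op9 → op11 → op12

after step 1 (op1 read() → 2): value 2
after step 2 (op2 read() → 2): value 2
after step 3 (op4 write(34)): value 34
after step 4 (op3 read() → 34): value 34
after step 5 (op5 read() → 34): value 34
after step 6 (op6 read() → 34): value 34
after step 7 (op7 read() → 34): value 34
after step 8 (op8 write(64)): value 64
after step 9 (op10 write(77)): value 77
after step 10 (op9 write(69)): value 69
after step 11 (op11 read() → 69): value 69
after step 12 (op12 read() → 69): value 69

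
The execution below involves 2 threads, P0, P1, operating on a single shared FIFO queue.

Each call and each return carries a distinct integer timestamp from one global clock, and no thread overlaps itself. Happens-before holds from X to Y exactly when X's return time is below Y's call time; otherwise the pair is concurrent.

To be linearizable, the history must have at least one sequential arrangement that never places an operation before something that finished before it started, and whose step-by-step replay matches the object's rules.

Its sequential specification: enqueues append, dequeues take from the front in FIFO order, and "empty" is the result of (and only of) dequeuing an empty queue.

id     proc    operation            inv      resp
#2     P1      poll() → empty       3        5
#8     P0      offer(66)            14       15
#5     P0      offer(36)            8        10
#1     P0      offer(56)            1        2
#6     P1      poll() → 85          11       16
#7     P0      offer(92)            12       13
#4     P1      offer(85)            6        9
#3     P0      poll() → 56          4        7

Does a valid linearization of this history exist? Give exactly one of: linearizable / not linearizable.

linearizable

one valid linearization: #1, #3, #2, #4, #5, #6, #7, #8
step 1: #1 offer(56) — queue <56>
step 2: #3 poll() → 56 — queue <>
step 3: #2 poll() → empty — queue <>
step 4: #4 offer(85) — queue <85>
step 5: #5 offer(36) — queue <85,36>
step 6: #6 poll() → 85 — queue <36>
step 7: #7 offer(92) — queue <36,92>
step 8: #8 offer(66) — queue <36,92,66>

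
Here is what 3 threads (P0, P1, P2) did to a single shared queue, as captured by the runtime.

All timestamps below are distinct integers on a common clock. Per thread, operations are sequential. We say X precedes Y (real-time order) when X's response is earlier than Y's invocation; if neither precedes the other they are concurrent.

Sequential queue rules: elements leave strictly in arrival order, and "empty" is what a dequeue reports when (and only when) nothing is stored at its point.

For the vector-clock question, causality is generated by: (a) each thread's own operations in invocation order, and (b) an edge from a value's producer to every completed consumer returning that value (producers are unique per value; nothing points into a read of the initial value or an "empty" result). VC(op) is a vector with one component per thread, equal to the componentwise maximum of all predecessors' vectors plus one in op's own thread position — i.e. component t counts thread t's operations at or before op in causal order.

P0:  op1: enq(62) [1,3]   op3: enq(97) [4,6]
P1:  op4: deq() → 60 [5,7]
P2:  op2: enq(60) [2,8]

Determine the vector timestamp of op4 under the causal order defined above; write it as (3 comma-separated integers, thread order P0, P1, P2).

op2 (invocation 2): nothing precedes it; P2's component alone gives (0, 0, 1)
op1 (invocation 1): nothing precedes it; P0's component alone gives (1, 0, 0)
VC(op4, invoked at 5): max of VC(op2)=(0, 0, 1), then +1 on thread P1 → (0, 1, 1)
VC(op3, invoked at 4): max of VC(op1)=(1, 0, 0), then +1 on thread P0 → (2, 0, 0)
target: VC(op4) = (0, 1, 1)

(0, 1, 1)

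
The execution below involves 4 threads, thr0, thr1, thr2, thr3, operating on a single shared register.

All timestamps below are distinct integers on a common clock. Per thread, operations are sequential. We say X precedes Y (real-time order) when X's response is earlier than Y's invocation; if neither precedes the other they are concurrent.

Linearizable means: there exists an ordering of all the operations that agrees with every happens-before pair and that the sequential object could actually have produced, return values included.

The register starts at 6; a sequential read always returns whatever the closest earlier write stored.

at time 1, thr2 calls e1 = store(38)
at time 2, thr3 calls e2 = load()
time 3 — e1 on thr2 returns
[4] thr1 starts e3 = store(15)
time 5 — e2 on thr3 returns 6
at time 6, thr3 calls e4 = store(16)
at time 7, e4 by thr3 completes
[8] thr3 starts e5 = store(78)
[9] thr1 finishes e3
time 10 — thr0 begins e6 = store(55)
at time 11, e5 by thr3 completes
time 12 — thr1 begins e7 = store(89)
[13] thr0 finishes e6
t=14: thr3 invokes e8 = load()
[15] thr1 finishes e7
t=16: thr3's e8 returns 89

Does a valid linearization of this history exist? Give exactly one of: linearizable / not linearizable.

witness order: e2, e1, e3, e4, e5, e6, e7, e8
1. e2 load() → 6, leaving value 6
2. e1 store(38), leaving value 38
3. e3 store(15), leaving value 15
4. e4 store(16), leaving value 16
5. e5 store(78), leaving value 78
6. e6 store(55), leaving value 55
7. e7 store(89), leaving value 89
8. e8 load() → 89, leaving value 89

linearizable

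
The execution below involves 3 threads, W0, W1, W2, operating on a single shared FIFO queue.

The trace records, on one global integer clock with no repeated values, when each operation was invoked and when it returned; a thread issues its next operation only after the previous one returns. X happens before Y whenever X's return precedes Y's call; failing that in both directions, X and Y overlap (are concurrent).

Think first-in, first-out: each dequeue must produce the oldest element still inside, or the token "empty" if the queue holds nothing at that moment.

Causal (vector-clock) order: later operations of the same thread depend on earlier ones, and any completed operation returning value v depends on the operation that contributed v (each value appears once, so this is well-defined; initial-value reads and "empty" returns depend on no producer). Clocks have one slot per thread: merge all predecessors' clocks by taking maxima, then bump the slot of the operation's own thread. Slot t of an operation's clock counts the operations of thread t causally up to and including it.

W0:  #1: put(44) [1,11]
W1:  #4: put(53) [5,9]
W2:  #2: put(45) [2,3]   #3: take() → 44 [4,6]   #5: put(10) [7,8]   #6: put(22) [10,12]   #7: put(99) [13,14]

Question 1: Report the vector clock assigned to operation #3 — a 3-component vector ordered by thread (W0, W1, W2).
#2 (invocation 2): nothing precedes it; W2's component alone gives (0, 0, 1)
#4 (invocation 5): nothing precedes it; W1's component alone gives (0, 1, 0)
#1 (invocation 1): nothing precedes it; W0's component alone gives (1, 0, 0)
VC(#3, invoked at 4): max of VC(#1)=(1, 0, 0), VC(#2)=(0, 0, 1), then +1 on thread W2 → (1, 0, 2)
VC(#5, invoked at 7): max of VC(#3)=(1, 0, 2), then +1 on thread W2 → (1, 0, 3)
VC(#6, invoked at 10): max of VC(#5)=(1, 0, 3), then +1 on thread W2 → (1, 0, 4)
VC(#7, invoked at 13): max of VC(#6)=(1, 0, 4), then +1 on thread W2 → (1, 0, 5)
target: VC(#3) = (1, 0, 2)

(1, 0, 2)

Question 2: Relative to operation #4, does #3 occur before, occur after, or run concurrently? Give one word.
#3 spans [4,6], #4 spans [5,9]
the intervals overlap in both directions

concurrent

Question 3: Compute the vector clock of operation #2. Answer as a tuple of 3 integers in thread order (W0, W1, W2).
no predecessors for #2 (invoked 2): W2 increments from zero → (0, 0, 1)
no predecessors for #4 (invoked 5): W1 increments from zero → (0, 1, 0)
no predecessors for #1 (invoked 1): W0 increments from zero → (1, 0, 0)
from VC(#1)=(1, 0, 0), VC(#2)=(0, 0, 1), #3 (invoked 4) maxes components and bumps W2 → (1, 0, 2)
from VC(#3)=(1, 0, 2), #5 (invoked 7) maxes components and bumps W2 → (1, 0, 3)
from VC(#5)=(1, 0, 3), #6 (invoked 10) maxes components and bumps W2 → (1, 0, 4)
from VC(#6)=(1, 0, 4), #7 (invoked 13) maxes components and bumps W2 → (1, 0, 5)
target: VC(#2) = (0, 0, 1)

(0, 0, 1)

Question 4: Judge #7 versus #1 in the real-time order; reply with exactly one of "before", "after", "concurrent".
#7 spans [13,14], #1 spans [1,11]
resp(#1)=11 < inv(#7)=13

after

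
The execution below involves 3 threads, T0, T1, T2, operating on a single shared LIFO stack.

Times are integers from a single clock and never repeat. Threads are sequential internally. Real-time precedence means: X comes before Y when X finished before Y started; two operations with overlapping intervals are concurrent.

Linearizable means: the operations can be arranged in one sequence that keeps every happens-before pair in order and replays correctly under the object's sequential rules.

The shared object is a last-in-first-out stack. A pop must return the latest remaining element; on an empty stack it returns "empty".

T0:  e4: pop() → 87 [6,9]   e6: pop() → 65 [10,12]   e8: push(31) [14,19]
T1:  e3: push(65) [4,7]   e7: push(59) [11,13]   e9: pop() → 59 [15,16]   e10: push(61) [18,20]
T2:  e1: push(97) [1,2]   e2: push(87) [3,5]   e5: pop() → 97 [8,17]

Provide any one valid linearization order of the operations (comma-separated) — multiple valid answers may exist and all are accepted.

after step 1 (e1 push(97)): stack <97>
after step 2 (e2 push(87)): stack <97,87>
after step 3 (e4 pop() → 87): stack <97>
after step 4 (e3 push(65)): stack <97,65>
after step 5 (e6 pop() → 65): stack <97>
after step 6 (e5 pop() → 97): stack <>
after step 7 (e7 push(59)): stack <59>
after step 8 (e9 pop() → 59): stack <>
after step 9 (e8 push(31)): stack <31>
after step 10 (e10 push(61)): stack <31,61>

e1, e2, e4, e3, e6, e5, e7, e9, e8, e10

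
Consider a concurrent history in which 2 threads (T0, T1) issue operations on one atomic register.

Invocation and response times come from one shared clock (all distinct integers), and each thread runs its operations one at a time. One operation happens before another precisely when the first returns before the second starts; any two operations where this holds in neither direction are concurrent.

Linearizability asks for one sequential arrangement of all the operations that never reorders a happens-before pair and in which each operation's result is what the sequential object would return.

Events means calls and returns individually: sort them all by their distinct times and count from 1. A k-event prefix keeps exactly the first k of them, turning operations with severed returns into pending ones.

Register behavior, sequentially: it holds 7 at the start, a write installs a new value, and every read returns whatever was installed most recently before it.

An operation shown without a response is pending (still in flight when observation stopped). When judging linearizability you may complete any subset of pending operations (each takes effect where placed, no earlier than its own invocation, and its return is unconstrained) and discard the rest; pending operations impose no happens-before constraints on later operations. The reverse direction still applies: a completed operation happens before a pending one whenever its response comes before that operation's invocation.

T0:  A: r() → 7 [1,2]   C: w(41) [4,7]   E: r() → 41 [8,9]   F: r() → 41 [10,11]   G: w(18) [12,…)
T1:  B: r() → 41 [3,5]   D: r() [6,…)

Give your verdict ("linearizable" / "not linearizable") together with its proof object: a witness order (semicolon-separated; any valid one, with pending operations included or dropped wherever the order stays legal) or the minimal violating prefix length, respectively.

linearizable — witness: A; C; B; D; E; F

after step 1 (A r() → 7): value 7
after step 2 (C w(41)): value 41
after step 3 (B r() → 41): value 41
after step 4 (D r() (pending, included)): value 41
after step 5 (E r() → 41): value 41
after step 6 (F r() → 41): value 41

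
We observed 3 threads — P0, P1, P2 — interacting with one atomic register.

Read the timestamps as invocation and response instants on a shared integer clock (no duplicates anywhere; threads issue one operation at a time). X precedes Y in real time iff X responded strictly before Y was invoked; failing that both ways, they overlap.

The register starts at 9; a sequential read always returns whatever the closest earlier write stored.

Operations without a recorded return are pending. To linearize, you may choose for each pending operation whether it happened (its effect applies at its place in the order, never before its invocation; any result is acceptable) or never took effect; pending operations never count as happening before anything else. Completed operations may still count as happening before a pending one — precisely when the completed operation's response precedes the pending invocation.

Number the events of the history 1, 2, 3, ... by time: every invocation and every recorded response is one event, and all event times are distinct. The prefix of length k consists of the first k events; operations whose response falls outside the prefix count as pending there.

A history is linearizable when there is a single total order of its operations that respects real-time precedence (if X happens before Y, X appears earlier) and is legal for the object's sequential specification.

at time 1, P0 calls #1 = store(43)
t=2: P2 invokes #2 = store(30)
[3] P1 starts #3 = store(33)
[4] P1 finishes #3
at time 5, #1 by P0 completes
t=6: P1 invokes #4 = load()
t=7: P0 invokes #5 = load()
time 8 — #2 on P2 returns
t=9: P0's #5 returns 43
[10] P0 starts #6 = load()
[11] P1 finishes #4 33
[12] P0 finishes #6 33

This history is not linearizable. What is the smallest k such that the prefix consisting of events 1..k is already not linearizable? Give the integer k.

11

a valid linearization of events 1..10 exists, for instance #2, #3, #1, #4, #5:
after step 1 (#2 store(30)): value 30
after step 2 (#3 store(33)): value 33
after step 3 (#1 store(43)): value 43
after step 4 (#4 load() (pending, included)): value 43
after step 5 (#5 load() → 43): value 43
adding event 11 (#4 responds at 11) leaves no legal real-time order
including or dropping the 1 pending operation (#6) in any combination fails
take #1, #2, #3, #4, #5 (pending dropped): step 5 already fails, because #5 load() → 43 cannot occur there
take #1, #2, #3, #5, #4 (pending dropped): step 4 already fails, because #5 load() → 43 cannot occur there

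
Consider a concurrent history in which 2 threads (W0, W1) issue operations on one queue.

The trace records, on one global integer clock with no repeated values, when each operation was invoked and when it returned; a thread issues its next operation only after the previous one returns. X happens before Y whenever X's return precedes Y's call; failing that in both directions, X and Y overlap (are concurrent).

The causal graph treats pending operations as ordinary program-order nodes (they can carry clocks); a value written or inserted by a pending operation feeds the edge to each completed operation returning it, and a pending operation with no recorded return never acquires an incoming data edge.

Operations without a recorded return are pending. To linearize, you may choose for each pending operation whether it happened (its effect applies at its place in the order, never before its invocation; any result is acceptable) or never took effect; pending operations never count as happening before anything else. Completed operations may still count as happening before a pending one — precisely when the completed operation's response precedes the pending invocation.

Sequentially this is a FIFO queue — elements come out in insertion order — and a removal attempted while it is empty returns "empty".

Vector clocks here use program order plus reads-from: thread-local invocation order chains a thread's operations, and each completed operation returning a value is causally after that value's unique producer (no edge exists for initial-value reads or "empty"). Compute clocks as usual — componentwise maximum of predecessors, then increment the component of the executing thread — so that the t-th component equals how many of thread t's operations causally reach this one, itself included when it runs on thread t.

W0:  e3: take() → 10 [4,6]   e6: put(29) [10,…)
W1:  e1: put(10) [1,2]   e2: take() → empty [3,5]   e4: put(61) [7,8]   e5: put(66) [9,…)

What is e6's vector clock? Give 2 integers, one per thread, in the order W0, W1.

(2, 1)

e1, invoked 1, has no incoming edges; only W1's bump applies → (0, 1)
e2, invoked 3, takes VC(e1)=(0, 1) under max, adds 1 for W1 → (0, 2)
e3, invoked 4, takes VC(e1)=(0, 1) under max, adds 1 for W0 → (1, 1)
e4, invoked 7, takes VC(e2)=(0, 2) under max, adds 1 for W1 → (0, 3)
e6, invoked 10, takes VC(e3)=(1, 1) under max, adds 1 for W0 → (2, 1)
e5, invoked 9, takes VC(e4)=(0, 3) under max, adds 1 for W1 → (0, 4)
target: VC(e6) = (2, 1)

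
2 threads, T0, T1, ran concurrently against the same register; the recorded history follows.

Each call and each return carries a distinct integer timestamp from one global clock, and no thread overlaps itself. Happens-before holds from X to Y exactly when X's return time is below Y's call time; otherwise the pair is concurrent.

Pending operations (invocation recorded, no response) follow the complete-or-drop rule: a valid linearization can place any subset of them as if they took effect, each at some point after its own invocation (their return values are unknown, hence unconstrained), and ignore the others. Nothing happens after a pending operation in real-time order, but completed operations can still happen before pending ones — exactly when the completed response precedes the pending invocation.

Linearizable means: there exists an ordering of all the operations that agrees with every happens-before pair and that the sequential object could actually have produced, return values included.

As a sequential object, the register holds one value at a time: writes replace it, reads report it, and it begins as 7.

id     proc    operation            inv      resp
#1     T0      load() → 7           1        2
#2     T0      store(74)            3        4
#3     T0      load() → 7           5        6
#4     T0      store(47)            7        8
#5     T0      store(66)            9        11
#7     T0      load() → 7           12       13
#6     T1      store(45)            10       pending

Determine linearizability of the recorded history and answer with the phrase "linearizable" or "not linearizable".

the violation lands at event 6, #3's response at time 6: events 1..5 linearize, events 1..6 do not
the completed operations (3 total) allow one real-time order; the register replay rejects it
take #1, #2, #3: step 3 already fails, because #3 load() → 7 cannot occur there

not linearizable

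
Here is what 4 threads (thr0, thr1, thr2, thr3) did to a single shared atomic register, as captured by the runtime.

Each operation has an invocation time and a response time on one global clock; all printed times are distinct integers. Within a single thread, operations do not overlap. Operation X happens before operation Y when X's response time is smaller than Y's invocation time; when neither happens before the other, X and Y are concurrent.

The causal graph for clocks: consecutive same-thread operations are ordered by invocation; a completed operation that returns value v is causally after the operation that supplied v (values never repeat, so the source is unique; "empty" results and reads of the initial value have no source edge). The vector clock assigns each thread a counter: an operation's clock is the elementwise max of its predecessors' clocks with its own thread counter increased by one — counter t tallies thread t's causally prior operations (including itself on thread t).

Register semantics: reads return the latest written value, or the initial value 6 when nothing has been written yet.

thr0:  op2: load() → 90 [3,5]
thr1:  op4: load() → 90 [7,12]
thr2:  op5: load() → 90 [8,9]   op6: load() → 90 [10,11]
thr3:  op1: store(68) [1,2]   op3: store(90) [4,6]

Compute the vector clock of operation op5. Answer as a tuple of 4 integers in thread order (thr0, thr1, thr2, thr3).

op1 (invocation 1): nothing precedes it; thr3's component alone gives (0, 0, 0, 1)
invoked at 4, op3 merges VC(op1)=(0, 0, 0, 1) and bumps thr3's slot → (0, 0, 0, 2)
invoked at 8, op5 merges VC(op3)=(0, 0, 0, 2) and bumps thr2's slot → (0, 0, 1, 2)
invoked at 7, op4 merges VC(op3)=(0, 0, 0, 2) and bumps thr1's slot → (0, 1, 0, 2)
invoked at 3, op2 merges VC(op3)=(0, 0, 0, 2) and bumps thr0's slot → (1, 0, 0, 2)
invoked at 10, op6 merges VC(op3)=(0, 0, 0, 2), VC(op5)=(0, 0, 1, 2) and bumps thr2's slot → (0, 0, 2, 2)
target: VC(op5) = (0, 0, 1, 2)

(0, 0, 1, 2)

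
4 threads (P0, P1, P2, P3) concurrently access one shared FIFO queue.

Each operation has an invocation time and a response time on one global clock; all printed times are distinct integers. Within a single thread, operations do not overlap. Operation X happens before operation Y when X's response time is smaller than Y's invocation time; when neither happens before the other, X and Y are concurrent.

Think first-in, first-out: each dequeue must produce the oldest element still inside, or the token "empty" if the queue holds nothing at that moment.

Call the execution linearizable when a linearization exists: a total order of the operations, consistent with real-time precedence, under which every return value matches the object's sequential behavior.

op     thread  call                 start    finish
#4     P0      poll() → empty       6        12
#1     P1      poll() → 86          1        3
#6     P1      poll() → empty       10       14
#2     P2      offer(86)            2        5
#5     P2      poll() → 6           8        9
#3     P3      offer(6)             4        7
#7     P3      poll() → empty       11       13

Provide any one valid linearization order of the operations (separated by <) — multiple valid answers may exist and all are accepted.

#2 < #1 < #3 < #5 < #4 < #6 < #7

step 1: #2 offer(86) — queue <86>
step 2: #1 poll() → 86 — queue <>
step 3: #3 offer(6) — queue <6>
step 4: #5 poll() → 6 — queue <>
step 5: #4 poll() → empty — queue <>
step 6: #6 poll() → empty — queue <>
step 7: #7 poll() → empty — queue <>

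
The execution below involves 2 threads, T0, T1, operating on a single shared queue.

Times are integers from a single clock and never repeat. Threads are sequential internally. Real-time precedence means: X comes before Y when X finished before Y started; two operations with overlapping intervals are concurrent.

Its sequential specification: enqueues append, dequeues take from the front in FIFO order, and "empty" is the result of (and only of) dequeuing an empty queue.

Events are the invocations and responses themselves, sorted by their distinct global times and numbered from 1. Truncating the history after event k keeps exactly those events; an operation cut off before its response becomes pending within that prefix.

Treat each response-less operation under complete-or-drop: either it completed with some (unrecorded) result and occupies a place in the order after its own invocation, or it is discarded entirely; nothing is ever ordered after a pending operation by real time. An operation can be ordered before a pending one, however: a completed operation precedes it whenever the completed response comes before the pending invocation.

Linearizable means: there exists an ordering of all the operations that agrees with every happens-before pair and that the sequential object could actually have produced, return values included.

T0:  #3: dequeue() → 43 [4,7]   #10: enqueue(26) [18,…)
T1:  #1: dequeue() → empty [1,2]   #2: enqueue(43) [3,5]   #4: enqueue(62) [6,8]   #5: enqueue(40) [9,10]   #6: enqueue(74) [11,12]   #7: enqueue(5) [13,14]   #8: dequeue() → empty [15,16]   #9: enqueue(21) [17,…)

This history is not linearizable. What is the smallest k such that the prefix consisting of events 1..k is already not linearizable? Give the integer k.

a valid linearization of events 1..15 exists, for instance #1, #2, #3, #4, #5, #6, #7:
1. #1 dequeue() → empty, leaving queue <>
2. #2 enqueue(43), leaving queue <43>
3. #3 dequeue() → 43, leaving queue <>
4. #4 enqueue(62), leaving queue <62>
5. #5 enqueue(40), leaving queue <62,40>
6. #6 enqueue(74), leaving queue <62,40,74>
7. #7 enqueue(5), leaving queue <62,40,74,5>
event 16 — #8's response, time 16 — after it, nothing linearizes
for example #1, #2, #3, #4, #5, #6, #7, #8 fails at step 8: #8 dequeue() → empty is not legal there
for example #1, #2, #4, #3, #5, #6, #7, #8 fails at step 8: #8 dequeue() → empty is not legal there

16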